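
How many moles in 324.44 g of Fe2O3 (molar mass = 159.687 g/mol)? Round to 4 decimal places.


n = mass / M
n = 324.44 / 159.687
n = 2.03172456 mol, rounded to 4 dp:

2.0317 mol


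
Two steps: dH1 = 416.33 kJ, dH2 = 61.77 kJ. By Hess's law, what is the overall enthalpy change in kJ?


Hess's law: enthalpy is a state function, so add the step enthalpies.
dH_total = dH1 + dH2 = 416.33 + (61.77)
dH_total = 478.1 kJ:

478.10 kJ


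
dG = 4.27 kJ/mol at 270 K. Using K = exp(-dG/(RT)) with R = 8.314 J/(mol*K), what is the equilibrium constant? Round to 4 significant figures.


dG is in kJ/mol; multiply by 1000 to match R in J/(mol*K).
RT = 8.314 * 270 = 2244.78 J/mol
exponent = -dG*1000 / (RT) = -(4.27*1000) / 2244.78 = -1.90219086
K = exp(-1.90219086)
K = 0.14924129, rounded to 4 significant figures:

0.1492


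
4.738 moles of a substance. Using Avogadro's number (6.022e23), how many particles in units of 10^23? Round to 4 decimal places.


N = n * NA, then divide by 1e23 for the requested units.
N / 1e23 = n * 6.022
N / 1e23 = 4.738 * 6.022
N / 1e23 = 28.532236, rounded to 4 dp:

28.5322


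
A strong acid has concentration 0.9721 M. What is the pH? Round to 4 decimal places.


A strong acid dissociates completely, so [H+] equals the given concentration.
pH = -log10([H+]) = -log10(0.9721)
pH = 0.01228906, rounded to 4 dp:

0.0123


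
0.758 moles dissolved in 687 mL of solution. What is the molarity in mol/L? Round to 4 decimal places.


Convert volume to liters: V_L = V_mL / 1000.
V_L = 687 / 1000 = 0.687 L
M = n / V_L = 0.758 / 0.687
M = 1.10334789 mol/L, rounded to 4 dp:

1.1033 mol/L


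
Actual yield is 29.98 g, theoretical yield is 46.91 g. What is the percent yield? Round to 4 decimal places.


% yield = 100 * actual / theoretical
% yield = 100 * 29.98 / 46.91
% yield = 63.90961415 %, rounded to 4 dp:

63.9096 %


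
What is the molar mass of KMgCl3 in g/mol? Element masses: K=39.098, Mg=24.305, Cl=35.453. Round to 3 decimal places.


M = sum(count * atomic_mass) over atoms.
M = 1*39.098 + 1*24.305 + 3*35.453
M = 39.098 + 24.305 + 106.359
M = 169.762 g/mol, rounded to 3 dp:

169.762 g/mol


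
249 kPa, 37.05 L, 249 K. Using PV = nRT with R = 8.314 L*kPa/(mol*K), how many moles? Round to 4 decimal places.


PV = nRT, solve for n = PV / (RT).
PV = 249 * 37.05 = 9225.45
RT = 8.314 * 249 = 2070.186
n = 9225.45 / 2070.186
n = 4.45633871 mol, rounded to 4 dp:

4.4563 mol


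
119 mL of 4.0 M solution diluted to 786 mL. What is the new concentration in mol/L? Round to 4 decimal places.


Dilution: M1*V1 = M2*V2, solve for M2.
M2 = M1*V1 / V2
M2 = 4.0 * 119 / 786
M2 = 476.0 / 786
M2 = 0.60559796 mol/L, rounded to 4 dp:

0.6056 mol/L


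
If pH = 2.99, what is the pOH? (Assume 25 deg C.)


At 25 deg C, pH + pOH = 14.
pOH = 14 - pH = 14 - 2.99
pOH = 11.01:

11.01


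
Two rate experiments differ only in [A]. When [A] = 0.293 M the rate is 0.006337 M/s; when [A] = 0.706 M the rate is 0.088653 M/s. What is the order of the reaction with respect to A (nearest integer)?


Rate is proportional to [A]^n, so rate2/rate1 = ([A]2/[A]1)^n. Take logs to solve for n.
rate2/rate1 = 0.088653 / 0.006337 = 13.9897
[A]2/[A]1 = 0.706 / 0.293 = 2.4096
n = ln(13.9897) / ln(2.4096) = 3.0
Nearest integer order:

3


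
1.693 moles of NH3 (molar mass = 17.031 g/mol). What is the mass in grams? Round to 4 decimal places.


mass = n * M
mass = 1.693 * 17.031
mass = 28.833483 g, rounded to 4 dp:

28.8335 g


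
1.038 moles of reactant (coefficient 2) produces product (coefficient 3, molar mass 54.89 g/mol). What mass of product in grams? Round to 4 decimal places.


Use the coefficient ratio to convert reactant moles to product moles, then multiply by the product's molar mass.
moles_P = moles_R * (coeff_P / coeff_R) = 1.038 * (3/2) = 1.557
mass_P = moles_P * M_P = 1.557 * 54.89
mass_P = 85.46373 g, rounded to 4 dp:

85.4637 g


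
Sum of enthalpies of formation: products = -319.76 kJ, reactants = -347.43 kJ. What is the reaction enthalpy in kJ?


dH_rxn = sum(dH_f products) - sum(dH_f reactants)
dH_rxn = -319.76 - (-347.43)
dH_rxn = 27.67 kJ:

27.67 kJ


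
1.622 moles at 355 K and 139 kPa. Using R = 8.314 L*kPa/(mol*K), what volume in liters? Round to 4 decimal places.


PV = nRT, solve for V = nRT / P.
nRT = 1.622 * 8.314 * 355 = 4787.2843
V = 4787.2843 / 139
V = 34.44089424 L, rounded to 4 dp:

34.4409 L


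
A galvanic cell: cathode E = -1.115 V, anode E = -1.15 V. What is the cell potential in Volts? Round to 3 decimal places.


Standard cell potential: E_cell = E_cathode - E_anode.
E_cell = -1.115 - (-1.15)
E_cell = 0.035 V, rounded to 3 dp:

0.035 V


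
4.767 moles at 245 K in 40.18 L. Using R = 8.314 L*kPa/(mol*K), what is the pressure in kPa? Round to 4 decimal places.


PV = nRT, solve for P = nRT / V.
nRT = 4.767 * 8.314 * 245 = 9710.0453
P = 9710.0453 / 40.18
P = 241.66364609 kPa, rounded to 4 dp:

241.6636 kPa


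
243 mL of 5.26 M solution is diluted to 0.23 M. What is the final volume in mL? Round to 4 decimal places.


Dilution: M1*V1 = M2*V2, solve for V2.
V2 = M1*V1 / M2
V2 = 5.26 * 243 / 0.23
V2 = 1278.18 / 0.23
V2 = 5557.30434783 mL, rounded to 4 dp:

5557.3043 mL


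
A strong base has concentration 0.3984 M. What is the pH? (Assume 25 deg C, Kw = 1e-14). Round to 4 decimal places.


A strong base dissociates completely, so [OH-] equals the given concentration.
pOH = -log10([OH-]) = -log10(0.3984) = 0.399681
pH = 14 - pOH = 14 - 0.399681
pH = 13.600319, rounded to 4 dp:

13.6003


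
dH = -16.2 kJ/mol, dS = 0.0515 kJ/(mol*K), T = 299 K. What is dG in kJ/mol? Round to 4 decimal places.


Gibbs: dG = dH - T*dS (consistent units, dS already in kJ/(mol*K)).
T*dS = 299 * 0.0515 = 15.3985
dG = -16.2 - (15.3985)
dG = -31.5985 kJ/mol, rounded to 4 dp:

-31.5985 kJ/mol


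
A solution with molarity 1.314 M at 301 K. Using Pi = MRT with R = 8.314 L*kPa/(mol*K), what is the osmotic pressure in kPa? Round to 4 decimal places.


Osmotic pressure (van't Hoff): Pi = M*R*T.
RT = 8.314 * 301 = 2502.514
Pi = 1.314 * 2502.514
Pi = 3288.303396 kPa, rounded to 4 dp:

3288.3034 kPa


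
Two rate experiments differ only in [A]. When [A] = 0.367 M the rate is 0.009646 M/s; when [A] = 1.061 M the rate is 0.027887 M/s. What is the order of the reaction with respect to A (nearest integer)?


Rate is proportional to [A]^n, so rate2/rate1 = ([A]2/[A]1)^n. Take logs to solve for n.
rate2/rate1 = 0.027887 / 0.009646 = 2.891
[A]2/[A]1 = 1.061 / 0.367 = 2.891
n = ln(2.891) / ln(2.891) = 1.0
Nearest integer order:

1


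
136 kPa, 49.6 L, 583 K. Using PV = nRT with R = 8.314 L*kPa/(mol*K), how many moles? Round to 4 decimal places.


PV = nRT, solve for n = PV / (RT).
PV = 136 * 49.6 = 6745.6
RT = 8.314 * 583 = 4847.062
n = 6745.6 / 4847.062
n = 1.39168841 mol, rounded to 4 dp:

1.3917 mol


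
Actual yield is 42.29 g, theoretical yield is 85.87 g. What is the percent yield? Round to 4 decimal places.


% yield = 100 * actual / theoretical
% yield = 100 * 42.29 / 85.87
% yield = 49.24886456 %, rounded to 4 dp:

49.2489 %


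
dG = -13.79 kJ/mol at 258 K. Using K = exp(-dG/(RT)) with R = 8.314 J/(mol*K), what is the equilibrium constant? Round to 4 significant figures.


dG is in kJ/mol; multiply by 1000 to match R in J/(mol*K).
RT = 8.314 * 258 = 2145.012 J/mol
exponent = -dG*1000 / (RT) = -(-13.79*1000) / 2145.012 = 6.42886846
K = exp(6.42886846)
K = 619.47259, rounded to 4 significant figures:

619.5


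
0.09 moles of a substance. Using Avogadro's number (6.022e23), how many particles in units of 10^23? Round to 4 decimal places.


N = n * NA, then divide by 1e23 for the requested units.
N / 1e23 = n * 6.022
N / 1e23 = 0.09 * 6.022
N / 1e23 = 0.54198, rounded to 4 dp:

0.5420


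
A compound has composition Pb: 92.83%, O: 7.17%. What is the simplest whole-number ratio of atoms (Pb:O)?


Assume 100 g of compound, divide each mass% by atomic mass to get moles, then normalize by the smallest to get a raw atom ratio.
Moles per 100 g: Pb: 92.83/207.2 = 0.448, O: 7.17/15.999 = 0.4482
Raw ratio (divide by min = 0.448): Pb: 1.0, O: 1.0
Multiply by 1 to clear fractions: Pb: 1.0 ~= 1, O: 1.0 ~= 1
Reduce by GCD to get the simplest whole-number ratio:

1:1


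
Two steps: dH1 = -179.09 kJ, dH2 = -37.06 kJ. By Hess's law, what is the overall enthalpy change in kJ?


Hess's law: enthalpy is a state function, so add the step enthalpies.
dH_total = dH1 + dH2 = -179.09 + (-37.06)
dH_total = -216.15 kJ:

-216.15 kJ


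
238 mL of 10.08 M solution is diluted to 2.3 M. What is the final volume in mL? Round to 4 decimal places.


Dilution: M1*V1 = M2*V2, solve for V2.
V2 = M1*V1 / M2
V2 = 10.08 * 238 / 2.3
V2 = 2399.04 / 2.3
V2 = 1043.06086957 mL, rounded to 4 dp:

1043.0609 mL


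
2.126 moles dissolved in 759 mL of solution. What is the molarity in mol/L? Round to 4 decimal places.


Convert volume to liters: V_L = V_mL / 1000.
V_L = 759 / 1000 = 0.759 L
M = n / V_L = 2.126 / 0.759
M = 2.80105402 mol/L, rounded to 4 dp:

2.8011 mol/L


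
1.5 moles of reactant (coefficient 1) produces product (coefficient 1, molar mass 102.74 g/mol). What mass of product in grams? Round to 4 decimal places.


Use the coefficient ratio to convert reactant moles to product moles, then multiply by the product's molar mass.
moles_P = moles_R * (coeff_P / coeff_R) = 1.5 * (1/1) = 1.5
mass_P = moles_P * M_P = 1.5 * 102.74
mass_P = 154.11 g, rounded to 4 dp:

154.1100 g


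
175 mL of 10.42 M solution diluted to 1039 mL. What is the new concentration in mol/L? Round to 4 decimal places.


Dilution: M1*V1 = M2*V2, solve for M2.
M2 = M1*V1 / V2
M2 = 10.42 * 175 / 1039
M2 = 1823.5 / 1039
M2 = 1.75505294 mol/L, rounded to 4 dp:

1.7551 mol/L


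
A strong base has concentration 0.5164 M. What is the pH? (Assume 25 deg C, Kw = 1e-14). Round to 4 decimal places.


A strong base dissociates completely, so [OH-] equals the given concentration.
pOH = -log10([OH-]) = -log10(0.5164) = 0.287014
pH = 14 - pOH = 14 - 0.287014
pH = 13.712986, rounded to 4 dp:

13.7130


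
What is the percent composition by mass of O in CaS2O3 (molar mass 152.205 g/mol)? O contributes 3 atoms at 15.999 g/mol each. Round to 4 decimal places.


pct = 100 * (n_elem * M_elem) / M_total
mass_contribution = 3 * 15.999 = 47.997 g/mol
pct = 100 * 47.997 / 152.205
pct = 31.53444368 %, rounded to 4 dp:

31.5344 %


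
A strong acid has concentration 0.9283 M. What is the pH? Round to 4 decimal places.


A strong acid dissociates completely, so [H+] equals the given concentration.
pH = -log10([H+]) = -log10(0.9283)
pH = 0.03231165, rounded to 4 dp:

0.0323


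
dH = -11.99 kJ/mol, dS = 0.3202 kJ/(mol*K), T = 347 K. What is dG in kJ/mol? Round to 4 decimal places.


Gibbs: dG = dH - T*dS (consistent units, dS already in kJ/(mol*K)).
T*dS = 347 * 0.3202 = 111.1094
dG = -11.99 - (111.1094)
dG = -123.0994 kJ/mol, rounded to 4 dp:

-123.0994 kJ/mol


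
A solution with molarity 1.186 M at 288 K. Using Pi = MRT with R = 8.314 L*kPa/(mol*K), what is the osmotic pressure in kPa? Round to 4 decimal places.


Osmotic pressure (van't Hoff): Pi = M*R*T.
RT = 8.314 * 288 = 2394.432
Pi = 1.186 * 2394.432
Pi = 2839.796352 kPa, rounded to 4 dp:

2839.7964 kPa


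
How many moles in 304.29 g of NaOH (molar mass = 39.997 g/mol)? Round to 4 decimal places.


n = mass / M
n = 304.29 / 39.997
n = 7.60782059 mol, rounded to 4 dp:

7.6078 mol


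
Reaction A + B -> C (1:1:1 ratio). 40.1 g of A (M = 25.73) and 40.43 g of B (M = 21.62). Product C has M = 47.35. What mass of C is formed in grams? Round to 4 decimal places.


Find moles of each reactant; the smaller value is the limiting reagent in a 1:1:1 reaction, so moles_C equals moles of the limiter.
n_A = mass_A / M_A = 40.1 / 25.73 = 1.558492 mol
n_B = mass_B / M_B = 40.43 / 21.62 = 1.870028 mol
Limiting reagent: A (smaller), n_limiting = 1.558492 mol
mass_C = n_limiting * M_C = 1.558492 * 47.35
mass_C = 73.7945962 g, rounded to 4 dp:

73.7946 g


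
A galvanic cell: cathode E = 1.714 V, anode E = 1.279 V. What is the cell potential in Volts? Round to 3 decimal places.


Standard cell potential: E_cell = E_cathode - E_anode.
E_cell = 1.714 - (1.279)
E_cell = 0.435 V, rounded to 3 dp:

0.435 V


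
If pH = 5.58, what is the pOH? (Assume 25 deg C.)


At 25 deg C, pH + pOH = 14.
pOH = 14 - pH = 14 - 5.58
pOH = 8.42:

8.42


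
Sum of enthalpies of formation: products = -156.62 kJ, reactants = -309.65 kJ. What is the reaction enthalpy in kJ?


dH_rxn = sum(dH_f products) - sum(dH_f reactants)
dH_rxn = -156.62 - (-309.65)
dH_rxn = 153.03 kJ:

153.03 kJ


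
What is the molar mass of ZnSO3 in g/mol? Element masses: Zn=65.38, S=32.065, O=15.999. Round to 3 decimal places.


M = sum(count * atomic_mass) over atoms.
M = 1*65.38 + 1*32.065 + 3*15.999
M = 65.38 + 32.065 + 47.997
M = 145.442 g/mol, rounded to 3 dp:

145.442 g/mol


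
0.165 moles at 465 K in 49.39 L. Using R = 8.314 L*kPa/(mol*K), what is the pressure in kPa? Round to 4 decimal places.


PV = nRT, solve for P = nRT / V.
nRT = 0.165 * 8.314 * 465 = 637.8917
P = 637.8917 / 49.39
P = 12.9154019 kPa, rounded to 4 dp:

12.9154 kPa


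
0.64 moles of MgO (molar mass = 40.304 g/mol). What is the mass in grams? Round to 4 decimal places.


mass = n * M
mass = 0.64 * 40.304
mass = 25.79456 g, rounded to 4 dp:

25.7946 g


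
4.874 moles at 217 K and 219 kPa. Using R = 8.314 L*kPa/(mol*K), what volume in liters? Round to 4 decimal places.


PV = nRT, solve for V = nRT / P.
nRT = 4.874 * 8.314 * 217 = 8793.3686
V = 8793.3686 / 219
V = 40.15236804 L, rounded to 4 dp:

40.1524 L


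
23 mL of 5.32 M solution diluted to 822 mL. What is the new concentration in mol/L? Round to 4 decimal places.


Dilution: M1*V1 = M2*V2, solve for M2.
M2 = M1*V1 / V2
M2 = 5.32 * 23 / 822
M2 = 122.36 / 822
M2 = 0.14885645 mol/L, rounded to 4 dp:

0.1489 mol/L


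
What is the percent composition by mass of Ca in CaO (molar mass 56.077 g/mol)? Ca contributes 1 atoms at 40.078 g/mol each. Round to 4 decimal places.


pct = 100 * (n_elem * M_elem) / M_total
mass_contribution = 1 * 40.078 = 40.078 g/mol
pct = 100 * 40.078 / 56.077
pct = 71.46958646 %, rounded to 4 dp:

71.4696 %


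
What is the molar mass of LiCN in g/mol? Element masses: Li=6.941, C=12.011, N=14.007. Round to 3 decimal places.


M = sum(count * atomic_mass) over atoms.
M = 1*6.941 + 1*12.011 + 1*14.007
M = 6.941 + 12.011 + 14.007
M = 32.959 g/mol, rounded to 3 dp:

32.959 g/mol


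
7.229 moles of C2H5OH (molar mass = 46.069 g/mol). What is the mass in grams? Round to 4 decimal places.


mass = n * M
mass = 7.229 * 46.069
mass = 333.032801 g, rounded to 4 dp:

333.0328 g


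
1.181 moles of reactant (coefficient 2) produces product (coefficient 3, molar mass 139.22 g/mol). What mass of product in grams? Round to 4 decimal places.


Use the coefficient ratio to convert reactant moles to product moles, then multiply by the product's molar mass.
moles_P = moles_R * (coeff_P / coeff_R) = 1.181 * (3/2) = 1.7715
mass_P = moles_P * M_P = 1.7715 * 139.22
mass_P = 246.62823 g, rounded to 4 dp:

246.6282 g


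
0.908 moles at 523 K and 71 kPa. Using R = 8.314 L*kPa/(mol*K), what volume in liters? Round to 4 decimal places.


PV = nRT, solve for V = nRT / P.
nRT = 0.908 * 8.314 * 523 = 3948.1856
V = 3948.1856 / 71
V = 55.60824789 L, rounded to 4 dp:

55.6082 L


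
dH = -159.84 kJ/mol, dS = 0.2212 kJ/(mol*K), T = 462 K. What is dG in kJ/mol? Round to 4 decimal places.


Gibbs: dG = dH - T*dS (consistent units, dS already in kJ/(mol*K)).
T*dS = 462 * 0.2212 = 102.1944
dG = -159.84 - (102.1944)
dG = -262.0344 kJ/mol, rounded to 4 dp:

-262.0344 kJ/mol


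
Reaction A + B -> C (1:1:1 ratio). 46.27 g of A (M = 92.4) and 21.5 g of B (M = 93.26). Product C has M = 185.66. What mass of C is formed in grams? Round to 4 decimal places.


Find moles of each reactant; the smaller value is the limiting reagent in a 1:1:1 reaction, so moles_C equals moles of the limiter.
n_A = mass_A / M_A = 46.27 / 92.4 = 0.500758 mol
n_B = mass_B / M_B = 21.5 / 93.26 = 0.230538 mol
Limiting reagent: B (smaller), n_limiting = 0.230538 mol
mass_C = n_limiting * M_C = 0.230538 * 185.66
mass_C = 42.80168508 g, rounded to 4 dp:

42.8017 g


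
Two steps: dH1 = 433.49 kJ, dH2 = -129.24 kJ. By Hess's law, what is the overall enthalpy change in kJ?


Hess's law: enthalpy is a state function, so add the step enthalpies.
dH_total = dH1 + dH2 = 433.49 + (-129.24)
dH_total = 304.25 kJ:

304.25 kJ


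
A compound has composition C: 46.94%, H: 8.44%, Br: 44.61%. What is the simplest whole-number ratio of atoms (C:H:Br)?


Assume 100 g of compound, divide each mass% by atomic mass to get moles, then normalize by the smallest to get a raw atom ratio.
Moles per 100 g: C: 46.94/12.011 = 3.9081, H: 8.44/1.008 = 8.373, Br: 44.61/79.904 = 0.5583
Raw ratio (divide by min = 0.5583): C: 7.0, H: 14.997, Br: 1.0
Multiply by 1 to clear fractions: C: 7.0 ~= 7, H: 14.997 ~= 15, Br: 1.0 ~= 1
Reduce by GCD to get the simplest whole-number ratio:

7:15:1


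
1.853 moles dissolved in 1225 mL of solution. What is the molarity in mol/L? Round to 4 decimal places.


Convert volume to liters: V_L = V_mL / 1000.
V_L = 1225 / 1000 = 1.225 L
M = n / V_L = 1.853 / 1.225
M = 1.51265306 mol/L, rounded to 4 dp:

1.5127 mol/L


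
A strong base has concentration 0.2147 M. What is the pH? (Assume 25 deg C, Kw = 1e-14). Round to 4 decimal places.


A strong base dissociates completely, so [OH-] equals the given concentration.
pOH = -log10([OH-]) = -log10(0.2147) = 0.668168
pH = 14 - pOH = 14 - 0.668168
pH = 13.331832, rounded to 4 dp:

13.3318


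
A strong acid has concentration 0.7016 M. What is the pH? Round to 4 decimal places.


A strong acid dissociates completely, so [H+] equals the given concentration.
pH = -log10([H+]) = -log10(0.7016)
pH = 0.15391042, rounded to 4 dp:

0.1539


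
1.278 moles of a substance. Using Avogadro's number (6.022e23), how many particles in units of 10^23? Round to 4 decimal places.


N = n * NA, then divide by 1e23 for the requested units.
N / 1e23 = n * 6.022
N / 1e23 = 1.278 * 6.022
N / 1e23 = 7.696116, rounded to 4 dp:

7.6961


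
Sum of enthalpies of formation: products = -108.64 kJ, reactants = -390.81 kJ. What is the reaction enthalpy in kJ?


dH_rxn = sum(dH_f products) - sum(dH_f reactants)
dH_rxn = -108.64 - (-390.81)
dH_rxn = 282.17 kJ:

282.17 kJ


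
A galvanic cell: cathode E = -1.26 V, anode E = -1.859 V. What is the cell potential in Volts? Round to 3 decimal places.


Standard cell potential: E_cell = E_cathode - E_anode.
E_cell = -1.26 - (-1.859)
E_cell = 0.599 V, rounded to 3 dp:

0.599 V


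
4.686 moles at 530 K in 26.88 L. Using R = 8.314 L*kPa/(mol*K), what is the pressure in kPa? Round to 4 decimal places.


PV = nRT, solve for P = nRT / V.
nRT = 4.686 * 8.314 * 530 = 20648.4841
P = 20648.4841 / 26.88
P = 768.17277158 kPa, rounded to 4 dp:

768.1728 kPa


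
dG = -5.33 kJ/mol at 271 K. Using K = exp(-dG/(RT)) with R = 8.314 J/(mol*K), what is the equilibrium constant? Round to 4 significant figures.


dG is in kJ/mol; multiply by 1000 to match R in J/(mol*K).
RT = 8.314 * 271 = 2253.094 J/mol
exponent = -dG*1000 / (RT) = -(-5.33*1000) / 2253.094 = 2.36563588
K = exp(2.36563588)
K = 10.650809, rounded to 4 significant figures:

10.65


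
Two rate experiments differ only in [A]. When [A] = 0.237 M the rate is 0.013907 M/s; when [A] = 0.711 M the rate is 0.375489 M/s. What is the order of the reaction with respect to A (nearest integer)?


Rate is proportional to [A]^n, so rate2/rate1 = ([A]2/[A]1)^n. Take logs to solve for n.
rate2/rate1 = 0.375489 / 0.013907 = 27.0
[A]2/[A]1 = 0.711 / 0.237 = 3.0
n = ln(27.0) / ln(3.0) = 3.0
Nearest integer order:

3


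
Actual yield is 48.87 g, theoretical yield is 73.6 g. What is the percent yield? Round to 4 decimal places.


% yield = 100 * actual / theoretical
% yield = 100 * 48.87 / 73.6
% yield = 66.39945652 %, rounded to 4 dp:

66.3995 %


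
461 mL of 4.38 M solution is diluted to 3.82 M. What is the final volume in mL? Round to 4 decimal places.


Dilution: M1*V1 = M2*V2, solve for V2.
V2 = M1*V1 / M2
V2 = 4.38 * 461 / 3.82
V2 = 2019.18 / 3.82
V2 = 528.58115183 mL, rounded to 4 dp:

528.5812 mL


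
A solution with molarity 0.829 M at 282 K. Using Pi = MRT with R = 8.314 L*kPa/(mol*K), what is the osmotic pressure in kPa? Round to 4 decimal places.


Osmotic pressure (van't Hoff): Pi = M*R*T.
RT = 8.314 * 282 = 2344.548
Pi = 0.829 * 2344.548
Pi = 1943.630292 kPa, rounded to 4 dp:

1943.6303 kPa


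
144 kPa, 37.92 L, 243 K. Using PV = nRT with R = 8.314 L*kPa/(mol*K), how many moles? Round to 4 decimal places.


PV = nRT, solve for n = PV / (RT).
PV = 144 * 37.92 = 5460.48
RT = 8.314 * 243 = 2020.302
n = 5460.48 / 2020.302
n = 2.70280384 mol, rounded to 4 dp:

2.7028 mol


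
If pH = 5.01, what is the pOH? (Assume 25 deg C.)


At 25 deg C, pH + pOH = 14.
pOH = 14 - pH = 14 - 5.01
pOH = 8.99:

8.99


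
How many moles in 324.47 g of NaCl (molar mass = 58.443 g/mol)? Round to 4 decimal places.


n = mass / M
n = 324.47 / 58.443
n = 5.55190528 mol, rounded to 4 dp:

5.5519 mol


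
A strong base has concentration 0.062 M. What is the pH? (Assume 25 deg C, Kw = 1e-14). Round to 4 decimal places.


A strong base dissociates completely, so [OH-] equals the given concentration.
pOH = -log10([OH-]) = -log10(0.062) = 1.207608
pH = 14 - pOH = 14 - 1.207608
pH = 12.792392, rounded to 4 dp:

12.7924


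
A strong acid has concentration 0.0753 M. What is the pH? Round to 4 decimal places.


A strong acid dissociates completely, so [H+] equals the given concentration.
pH = -log10([H+]) = -log10(0.0753)
pH = 1.12320502, rounded to 4 dp:

1.1232


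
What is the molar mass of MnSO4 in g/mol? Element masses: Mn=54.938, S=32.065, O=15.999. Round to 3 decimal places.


M = sum(count * atomic_mass) over atoms.
M = 1*54.938 + 1*32.065 + 4*15.999
M = 54.938 + 32.065 + 63.996
M = 150.999 g/mol, rounded to 3 dp:

150.999 g/mol


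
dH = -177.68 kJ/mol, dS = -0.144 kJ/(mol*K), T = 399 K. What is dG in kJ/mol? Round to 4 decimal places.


Gibbs: dG = dH - T*dS (consistent units, dS already in kJ/(mol*K)).
T*dS = 399 * -0.144 = -57.456
dG = -177.68 - (-57.456)
dG = -120.224 kJ/mol, rounded to 4 dp:

-120.2240 kJ/mol


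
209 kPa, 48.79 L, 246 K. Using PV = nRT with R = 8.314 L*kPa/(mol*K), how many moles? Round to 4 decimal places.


PV = nRT, solve for n = PV / (RT).
PV = 209 * 48.79 = 10197.11
RT = 8.314 * 246 = 2045.244
n = 10197.11 / 2045.244
n = 4.98576698 mol, rounded to 4 dp:

4.9858 mol


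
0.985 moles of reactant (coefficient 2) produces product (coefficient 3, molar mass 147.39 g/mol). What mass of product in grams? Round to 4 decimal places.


Use the coefficient ratio to convert reactant moles to product moles, then multiply by the product's molar mass.
moles_P = moles_R * (coeff_P / coeff_R) = 0.985 * (3/2) = 1.4775
mass_P = moles_P * M_P = 1.4775 * 147.39
mass_P = 217.768725 g, rounded to 4 dp:

217.7687 g


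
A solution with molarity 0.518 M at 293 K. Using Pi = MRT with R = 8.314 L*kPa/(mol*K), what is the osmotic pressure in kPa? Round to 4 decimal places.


Osmotic pressure (van't Hoff): Pi = M*R*T.
RT = 8.314 * 293 = 2436.002
Pi = 0.518 * 2436.002
Pi = 1261.849036 kPa, rounded to 4 dp:

1261.8490 kPa


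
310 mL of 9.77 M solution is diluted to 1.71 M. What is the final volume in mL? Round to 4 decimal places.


Dilution: M1*V1 = M2*V2, solve for V2.
V2 = M1*V1 / M2
V2 = 9.77 * 310 / 1.71
V2 = 3028.7 / 1.71
V2 = 1771.16959064 mL, rounded to 4 dp:

1771.1696 mL


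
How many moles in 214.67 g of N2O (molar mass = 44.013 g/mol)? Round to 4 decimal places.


n = mass / M
n = 214.67 / 44.013
n = 4.87742258 mol, rounded to 4 dp:

4.8774 mol


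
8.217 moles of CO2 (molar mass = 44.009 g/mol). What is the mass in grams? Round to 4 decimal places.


mass = n * M
mass = 8.217 * 44.009
mass = 361.621953 g, rounded to 4 dp:

361.6220 g


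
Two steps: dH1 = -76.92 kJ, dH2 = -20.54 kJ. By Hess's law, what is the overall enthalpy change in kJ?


Hess's law: enthalpy is a state function, so add the step enthalpies.
dH_total = dH1 + dH2 = -76.92 + (-20.54)
dH_total = -97.46 kJ:

-97.46 kJ


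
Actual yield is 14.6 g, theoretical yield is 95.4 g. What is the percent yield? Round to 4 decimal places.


% yield = 100 * actual / theoretical
% yield = 100 * 14.6 / 95.4
% yield = 15.30398323 %, rounded to 4 dp:

15.3040 %


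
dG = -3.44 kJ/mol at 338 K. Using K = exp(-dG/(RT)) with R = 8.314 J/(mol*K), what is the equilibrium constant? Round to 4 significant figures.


dG is in kJ/mol; multiply by 1000 to match R in J/(mol*K).
RT = 8.314 * 338 = 2810.132 J/mol
exponent = -dG*1000 / (RT) = -(-3.44*1000) / 2810.132 = 1.22414178
K = exp(1.22414178)
K = 3.4012458, rounded to 4 significant figures:

3.401


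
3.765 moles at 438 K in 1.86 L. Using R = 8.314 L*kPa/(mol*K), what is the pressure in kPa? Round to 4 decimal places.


PV = nRT, solve for P = nRT / V.
nRT = 3.765 * 8.314 * 438 = 13710.368
P = 13710.368 / 1.86
P = 7371.1655914 kPa, rounded to 4 dp:

7371.1656 kPa


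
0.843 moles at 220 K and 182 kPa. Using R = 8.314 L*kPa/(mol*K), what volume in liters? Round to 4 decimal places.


PV = nRT, solve for V = nRT / P.
nRT = 0.843 * 8.314 * 220 = 1541.9144
V = 1541.9144 / 182
V = 8.47205714 L, rounded to 4 dp:

8.4721 L


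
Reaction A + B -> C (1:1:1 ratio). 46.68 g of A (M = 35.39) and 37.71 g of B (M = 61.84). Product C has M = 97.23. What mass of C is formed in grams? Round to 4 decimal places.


Find moles of each reactant; the smaller value is the limiting reagent in a 1:1:1 reaction, so moles_C equals moles of the limiter.
n_A = mass_A / M_A = 46.68 / 35.39 = 1.319017 mol
n_B = mass_B / M_B = 37.71 / 61.84 = 0.609799 mol
Limiting reagent: B (smaller), n_limiting = 0.609799 mol
mass_C = n_limiting * M_C = 0.609799 * 97.23
mass_C = 59.29075677 g, rounded to 4 dp:

59.2908 g


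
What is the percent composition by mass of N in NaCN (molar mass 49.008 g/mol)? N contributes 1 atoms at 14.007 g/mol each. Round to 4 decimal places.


pct = 100 * (n_elem * M_elem) / M_total
mass_contribution = 1 * 14.007 = 14.007 g/mol
pct = 100 * 14.007 / 49.008
pct = 28.58104799 %, rounded to 4 dp:

28.5810 %


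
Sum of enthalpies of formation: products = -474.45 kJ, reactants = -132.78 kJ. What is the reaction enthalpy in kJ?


dH_rxn = sum(dH_f products) - sum(dH_f reactants)
dH_rxn = -474.45 - (-132.78)
dH_rxn = -341.67 kJ:

-341.67 kJ


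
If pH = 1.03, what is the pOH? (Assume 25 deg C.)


At 25 deg C, pH + pOH = 14.
pOH = 14 - pH = 14 - 1.03
pOH = 12.97:

12.97


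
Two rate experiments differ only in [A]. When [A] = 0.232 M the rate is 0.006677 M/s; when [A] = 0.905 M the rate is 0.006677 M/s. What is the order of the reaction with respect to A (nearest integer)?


Rate is proportional to [A]^n, so rate2/rate1 = ([A]2/[A]1)^n. Take logs to solve for n.
rate2/rate1 = 0.006677 / 0.006677 = 1.0
[A]2/[A]1 = 0.905 / 0.232 = 3.9009
n = ln(1.0) / ln(3.9009) = 0.0
Nearest integer order:

0


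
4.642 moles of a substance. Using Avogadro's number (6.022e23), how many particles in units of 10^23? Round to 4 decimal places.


N = n * NA, then divide by 1e23 for the requested units.
N / 1e23 = n * 6.022
N / 1e23 = 4.642 * 6.022
N / 1e23 = 27.954124, rounded to 4 dp:

27.9541


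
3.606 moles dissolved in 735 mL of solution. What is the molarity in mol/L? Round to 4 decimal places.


Convert volume to liters: V_L = V_mL / 1000.
V_L = 735 / 1000 = 0.735 L
M = n / V_L = 3.606 / 0.735
M = 4.90612245 mol/L, rounded to 4 dp:

4.9061 mol/L


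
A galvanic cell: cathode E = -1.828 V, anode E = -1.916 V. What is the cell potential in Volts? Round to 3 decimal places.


Standard cell potential: E_cell = E_cathode - E_anode.
E_cell = -1.828 - (-1.916)
E_cell = 0.088 V, rounded to 3 dp:

0.088 V


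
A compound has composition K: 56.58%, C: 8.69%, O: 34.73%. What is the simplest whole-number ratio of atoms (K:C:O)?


Assume 100 g of compound, divide each mass% by atomic mass to get moles, then normalize by the smallest to get a raw atom ratio.
Moles per 100 g: K: 56.58/39.098 = 1.4471, C: 8.69/12.011 = 0.7235, O: 34.73/15.999 = 2.1708
Raw ratio (divide by min = 0.7235): K: 2.0, C: 1.0, O: 3.0
Multiply by 1 to clear fractions: K: 2.0 ~= 2, C: 1.0 ~= 1, O: 3.0 ~= 3
Reduce by GCD to get the simplest whole-number ratio:

2:1:3


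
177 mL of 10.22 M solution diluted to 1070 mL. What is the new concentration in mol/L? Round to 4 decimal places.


Dilution: M1*V1 = M2*V2, solve for M2.
M2 = M1*V1 / V2
M2 = 10.22 * 177 / 1070
M2 = 1808.94 / 1070
M2 = 1.69059813 mol/L, rounded to 4 dp:

1.6906 mol/L


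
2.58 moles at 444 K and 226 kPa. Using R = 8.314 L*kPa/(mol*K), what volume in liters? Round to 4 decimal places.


PV = nRT, solve for V = nRT / P.
nRT = 2.58 * 8.314 * 444 = 9523.8533
V = 9523.8533 / 226
V = 42.14094381 L, rounded to 4 dp:

42.1409 L


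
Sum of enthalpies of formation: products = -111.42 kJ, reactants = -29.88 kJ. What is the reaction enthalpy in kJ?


dH_rxn = sum(dH_f products) - sum(dH_f reactants)
dH_rxn = -111.42 - (-29.88)
dH_rxn = -81.54 kJ:

-81.54 kJ


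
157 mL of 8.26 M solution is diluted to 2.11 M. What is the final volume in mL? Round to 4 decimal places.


Dilution: M1*V1 = M2*V2, solve for V2.
V2 = M1*V1 / M2
V2 = 8.26 * 157 / 2.11
V2 = 1296.82 / 2.11
V2 = 614.60663507 mL, rounded to 4 dp:

614.6066 mL


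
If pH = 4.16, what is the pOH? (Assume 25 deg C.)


At 25 deg C, pH + pOH = 14.
pOH = 14 - pH = 14 - 4.16
pOH = 9.84:

9.84


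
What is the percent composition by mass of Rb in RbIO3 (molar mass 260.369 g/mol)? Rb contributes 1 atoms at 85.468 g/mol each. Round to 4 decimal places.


pct = 100 * (n_elem * M_elem) / M_total
mass_contribution = 1 * 85.468 = 85.468 g/mol
pct = 100 * 85.468 / 260.369
pct = 32.82572042 %, rounded to 4 dp:

32.8257 %


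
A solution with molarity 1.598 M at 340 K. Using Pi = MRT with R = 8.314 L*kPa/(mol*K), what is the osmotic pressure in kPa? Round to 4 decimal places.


Osmotic pressure (van't Hoff): Pi = M*R*T.
RT = 8.314 * 340 = 2826.76
Pi = 1.598 * 2826.76
Pi = 4517.16248 kPa, rounded to 4 dp:

4517.1625 kPa


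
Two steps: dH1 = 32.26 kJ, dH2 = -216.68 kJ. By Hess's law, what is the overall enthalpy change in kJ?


Hess's law: enthalpy is a state function, so add the step enthalpies.
dH_total = dH1 + dH2 = 32.26 + (-216.68)
dH_total = -184.42 kJ:

-184.42 kJ


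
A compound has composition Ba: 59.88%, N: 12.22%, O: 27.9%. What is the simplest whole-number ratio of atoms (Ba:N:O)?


Assume 100 g of compound, divide each mass% by atomic mass to get moles, then normalize by the smallest to get a raw atom ratio.
Moles per 100 g: Ba: 59.88/137.327 = 0.436, N: 12.22/14.007 = 0.8724, O: 27.9/15.999 = 1.7439
Raw ratio (divide by min = 0.436): Ba: 1.0, N: 2.001, O: 3.999
Multiply by 1 to clear fractions: Ba: 1.0 ~= 1, N: 2.001 ~= 2, O: 3.999 ~= 4
Reduce by GCD to get the simplest whole-number ratio:

1:2:4


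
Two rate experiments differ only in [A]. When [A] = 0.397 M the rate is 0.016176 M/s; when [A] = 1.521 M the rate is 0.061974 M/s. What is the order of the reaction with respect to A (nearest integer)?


Rate is proportional to [A]^n, so rate2/rate1 = ([A]2/[A]1)^n. Take logs to solve for n.
rate2/rate1 = 0.061974 / 0.016176 = 3.8312
[A]2/[A]1 = 1.521 / 0.397 = 3.8312
n = ln(3.8312) / ln(3.8312) = 1.0
Nearest integer order:

1


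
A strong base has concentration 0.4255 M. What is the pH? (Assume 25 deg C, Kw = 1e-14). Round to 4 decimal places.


A strong base dissociates completely, so [OH-] equals the given concentration.
pOH = -log10([OH-]) = -log10(0.4255) = 0.3711
pH = 14 - pOH = 14 - 0.3711
pH = 13.6289, rounded to 4 dp:

13.6289


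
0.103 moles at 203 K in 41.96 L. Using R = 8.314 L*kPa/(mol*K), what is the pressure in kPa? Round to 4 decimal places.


PV = nRT, solve for P = nRT / V.
nRT = 0.103 * 8.314 * 203 = 173.8374
P = 173.8374 / 41.96
P = 4.14293136 kPa, rounded to 4 dp:

4.1429 kPa


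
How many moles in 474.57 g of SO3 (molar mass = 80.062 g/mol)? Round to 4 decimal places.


n = mass / M
n = 474.57 / 80.062
n = 5.92753116 mol, rounded to 4 dp:

5.9275 mol


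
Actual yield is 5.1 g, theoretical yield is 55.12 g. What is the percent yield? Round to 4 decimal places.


% yield = 100 * actual / theoretical
% yield = 100 * 5.1 / 55.12
% yield = 9.25253991 %, rounded to 4 dp:

9.2525 %


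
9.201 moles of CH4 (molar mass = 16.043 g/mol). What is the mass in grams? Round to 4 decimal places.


mass = n * M
mass = 9.201 * 16.043
mass = 147.611643 g, rounded to 4 dp:

147.6116 g


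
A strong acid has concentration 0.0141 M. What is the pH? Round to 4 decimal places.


A strong acid dissociates completely, so [H+] equals the given concentration.
pH = -log10([H+]) = -log10(0.0141)
pH = 1.85078089, rounded to 4 dp:

1.8508


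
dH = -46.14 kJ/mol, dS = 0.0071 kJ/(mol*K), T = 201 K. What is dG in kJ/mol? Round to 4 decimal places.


Gibbs: dG = dH - T*dS (consistent units, dS already in kJ/(mol*K)).
T*dS = 201 * 0.0071 = 1.4271
dG = -46.14 - (1.4271)
dG = -47.5671 kJ/mol, rounded to 4 dp:

-47.5671 kJ/mol


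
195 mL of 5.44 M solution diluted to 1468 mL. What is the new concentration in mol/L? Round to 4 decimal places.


Dilution: M1*V1 = M2*V2, solve for M2.
M2 = M1*V1 / V2
M2 = 5.44 * 195 / 1468
M2 = 1060.8 / 1468
M2 = 0.7226158 mol/L, rounded to 4 dp:

0.7226 mol/L


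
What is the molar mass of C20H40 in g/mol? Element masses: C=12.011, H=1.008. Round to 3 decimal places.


M = sum(count * atomic_mass) over atoms.
M = 20*12.011 + 40*1.008
M = 240.22 + 40.32
M = 280.54 g/mol, rounded to 3 dp:

280.540 g/mol


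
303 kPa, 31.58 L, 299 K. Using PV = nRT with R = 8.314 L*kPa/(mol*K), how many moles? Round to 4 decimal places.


PV = nRT, solve for n = PV / (RT).
PV = 303 * 31.58 = 9568.74
RT = 8.314 * 299 = 2485.886
n = 9568.74 / 2485.886
n = 3.8492272 mol, rounded to 4 dp:

3.8492 mol


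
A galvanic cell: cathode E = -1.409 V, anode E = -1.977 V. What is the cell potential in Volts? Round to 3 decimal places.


Standard cell potential: E_cell = E_cathode - E_anode.
E_cell = -1.409 - (-1.977)
E_cell = 0.568 V, rounded to 3 dp:

0.568 V


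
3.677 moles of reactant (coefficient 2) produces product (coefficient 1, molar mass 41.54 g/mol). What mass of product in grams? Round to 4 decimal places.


Use the coefficient ratio to convert reactant moles to product moles, then multiply by the product's molar mass.
moles_P = moles_R * (coeff_P / coeff_R) = 3.677 * (1/2) = 1.8385
mass_P = moles_P * M_P = 1.8385 * 41.54
mass_P = 76.37129 g, rounded to 4 dp:

76.3713 g


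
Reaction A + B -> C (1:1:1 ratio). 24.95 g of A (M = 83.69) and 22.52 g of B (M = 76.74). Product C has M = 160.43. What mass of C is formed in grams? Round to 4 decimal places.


Find moles of each reactant; the smaller value is the limiting reagent in a 1:1:1 reaction, so moles_C equals moles of the limiter.
n_A = mass_A / M_A = 24.95 / 83.69 = 0.298124 mol
n_B = mass_B / M_B = 22.52 / 76.74 = 0.293458 mol
Limiting reagent: B (smaller), n_limiting = 0.293458 mol
mass_C = n_limiting * M_C = 0.293458 * 160.43
mass_C = 47.07946694 g, rounded to 4 dp:

47.0795 g


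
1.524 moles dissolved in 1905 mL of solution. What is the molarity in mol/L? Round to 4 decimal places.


Convert volume to liters: V_L = V_mL / 1000.
V_L = 1905 / 1000 = 1.905 L
M = n / V_L = 1.524 / 1.905
M = 0.8 mol/L, rounded to 4 dp:

0.8000 mol/L


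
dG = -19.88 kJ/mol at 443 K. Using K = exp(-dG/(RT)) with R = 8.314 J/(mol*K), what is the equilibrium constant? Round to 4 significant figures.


dG is in kJ/mol; multiply by 1000 to match R in J/(mol*K).
RT = 8.314 * 443 = 3683.102 J/mol
exponent = -dG*1000 / (RT) = -(-19.88*1000) / 3683.102 = 5.39762407
K = exp(5.39762407)
K = 220.88099, rounded to 4 significant figures:

220.9


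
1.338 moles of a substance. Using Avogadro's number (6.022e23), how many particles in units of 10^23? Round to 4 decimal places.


N = n * NA, then divide by 1e23 for the requested units.
N / 1e23 = n * 6.022
N / 1e23 = 1.338 * 6.022
N / 1e23 = 8.057436, rounded to 4 dp:

8.0574


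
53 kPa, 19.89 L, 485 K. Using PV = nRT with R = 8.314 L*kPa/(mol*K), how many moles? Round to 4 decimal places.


PV = nRT, solve for n = PV / (RT).
PV = 53 * 19.89 = 1054.17
RT = 8.314 * 485 = 4032.29
n = 1054.17 / 4032.29
n = 0.26143209 mol, rounded to 4 dp:

0.2614 mol


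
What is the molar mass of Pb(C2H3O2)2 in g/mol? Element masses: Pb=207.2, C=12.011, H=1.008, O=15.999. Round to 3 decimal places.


M = sum(count * atomic_mass) over atoms.
M = 1*207.2 + 4*12.011 + 6*1.008 + 4*15.999
M = 207.2 + 48.044 + 6.048 + 63.996
M = 325.288 g/mol, rounded to 3 dp:

325.288 g/mol


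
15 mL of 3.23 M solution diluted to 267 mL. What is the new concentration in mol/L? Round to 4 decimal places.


Dilution: M1*V1 = M2*V2, solve for M2.
M2 = M1*V1 / V2
M2 = 3.23 * 15 / 267
M2 = 48.45 / 267
M2 = 0.18146067 mol/L, rounded to 4 dp:

0.1815 mol/L


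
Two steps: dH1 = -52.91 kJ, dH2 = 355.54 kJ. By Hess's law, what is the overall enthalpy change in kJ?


Hess's law: enthalpy is a state function, so add the step enthalpies.
dH_total = dH1 + dH2 = -52.91 + (355.54)
dH_total = 302.63 kJ:

302.63 kJ


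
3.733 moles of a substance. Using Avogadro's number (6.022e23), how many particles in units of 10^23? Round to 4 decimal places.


N = n * NA, then divide by 1e23 for the requested units.
N / 1e23 = n * 6.022
N / 1e23 = 3.733 * 6.022
N / 1e23 = 22.480126, rounded to 4 dp:

22.4801


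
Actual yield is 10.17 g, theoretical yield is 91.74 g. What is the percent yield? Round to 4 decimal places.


% yield = 100 * actual / theoretical
% yield = 100 * 10.17 / 91.74
% yield = 11.08567691 %, rounded to 4 dp:

11.0857 %


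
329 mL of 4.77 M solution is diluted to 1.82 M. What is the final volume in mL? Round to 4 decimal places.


Dilution: M1*V1 = M2*V2, solve for V2.
V2 = M1*V1 / M2
V2 = 4.77 * 329 / 1.82
V2 = 1569.33 / 1.82
V2 = 862.26923077 mL, rounded to 4 dp:

862.2692 mL


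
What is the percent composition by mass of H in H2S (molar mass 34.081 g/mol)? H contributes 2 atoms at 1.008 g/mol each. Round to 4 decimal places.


pct = 100 * (n_elem * M_elem) / M_total
mass_contribution = 2 * 1.008 = 2.016 g/mol
pct = 100 * 2.016 / 34.081
pct = 5.91531939 %, rounded to 4 dp:

5.9153 %


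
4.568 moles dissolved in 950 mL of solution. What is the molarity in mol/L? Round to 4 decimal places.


Convert volume to liters: V_L = V_mL / 1000.
V_L = 950 / 1000 = 0.95 L
M = n / V_L = 4.568 / 0.95
M = 4.80842105 mol/L, rounded to 4 dp:

4.8084 mol/L


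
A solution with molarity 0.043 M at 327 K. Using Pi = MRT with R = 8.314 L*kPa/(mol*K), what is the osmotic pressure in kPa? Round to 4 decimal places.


Osmotic pressure (van't Hoff): Pi = M*R*T.
RT = 8.314 * 327 = 2718.678
Pi = 0.043 * 2718.678
Pi = 116.903154 kPa, rounded to 4 dp:

116.9032 kPa


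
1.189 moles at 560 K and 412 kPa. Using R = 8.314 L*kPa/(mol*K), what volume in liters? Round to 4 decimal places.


PV = nRT, solve for V = nRT / P.
nRT = 1.189 * 8.314 * 560 = 5535.7938
V = 5535.7938 / 412
V = 13.43639272 L, rounded to 4 dp:

13.4364 L


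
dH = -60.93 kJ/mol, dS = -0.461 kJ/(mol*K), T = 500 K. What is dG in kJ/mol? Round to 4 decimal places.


Gibbs: dG = dH - T*dS (consistent units, dS already in kJ/(mol*K)).
T*dS = 500 * -0.461 = -230.5
dG = -60.93 - (-230.5)
dG = 169.57 kJ/mol, rounded to 4 dp:

169.5700 kJ/mol
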